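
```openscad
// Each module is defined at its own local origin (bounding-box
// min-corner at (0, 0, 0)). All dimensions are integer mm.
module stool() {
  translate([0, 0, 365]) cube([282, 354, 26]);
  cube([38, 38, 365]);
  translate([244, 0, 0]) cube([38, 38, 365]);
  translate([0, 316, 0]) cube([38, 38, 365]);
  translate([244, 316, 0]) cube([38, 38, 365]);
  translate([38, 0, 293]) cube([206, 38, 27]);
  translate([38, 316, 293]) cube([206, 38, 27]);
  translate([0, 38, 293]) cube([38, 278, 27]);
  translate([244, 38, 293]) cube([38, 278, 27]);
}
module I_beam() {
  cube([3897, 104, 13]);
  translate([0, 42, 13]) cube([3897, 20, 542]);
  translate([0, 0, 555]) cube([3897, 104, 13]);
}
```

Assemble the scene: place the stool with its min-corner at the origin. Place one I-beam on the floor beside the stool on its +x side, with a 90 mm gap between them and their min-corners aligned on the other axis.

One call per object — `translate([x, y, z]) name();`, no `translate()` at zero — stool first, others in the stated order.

stool();
translate([372, 0, 0]) I_beam();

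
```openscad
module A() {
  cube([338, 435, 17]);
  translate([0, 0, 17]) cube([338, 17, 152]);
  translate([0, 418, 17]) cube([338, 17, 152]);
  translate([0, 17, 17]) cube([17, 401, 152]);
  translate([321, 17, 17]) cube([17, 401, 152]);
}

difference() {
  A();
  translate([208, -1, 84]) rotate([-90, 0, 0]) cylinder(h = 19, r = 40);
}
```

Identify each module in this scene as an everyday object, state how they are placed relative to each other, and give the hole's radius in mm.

A is an open box. The open box has a circular hole through its front wall. The hole's radius is 40 mm.

The subtracted cylinder has r = 40 mm.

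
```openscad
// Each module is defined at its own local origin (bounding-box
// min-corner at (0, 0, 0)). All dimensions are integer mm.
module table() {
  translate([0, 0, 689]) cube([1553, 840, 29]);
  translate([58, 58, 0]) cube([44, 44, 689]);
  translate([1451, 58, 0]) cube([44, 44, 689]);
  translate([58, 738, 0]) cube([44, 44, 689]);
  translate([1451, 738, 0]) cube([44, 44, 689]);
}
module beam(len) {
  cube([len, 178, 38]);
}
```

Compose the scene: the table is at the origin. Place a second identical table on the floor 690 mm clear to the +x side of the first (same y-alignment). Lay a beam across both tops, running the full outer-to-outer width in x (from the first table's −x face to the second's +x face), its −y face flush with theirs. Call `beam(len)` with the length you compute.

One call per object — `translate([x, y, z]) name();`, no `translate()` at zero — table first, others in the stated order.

table();
translate([2243, 0, 0]) table();
translate([0, 0, 718]) beam(3796);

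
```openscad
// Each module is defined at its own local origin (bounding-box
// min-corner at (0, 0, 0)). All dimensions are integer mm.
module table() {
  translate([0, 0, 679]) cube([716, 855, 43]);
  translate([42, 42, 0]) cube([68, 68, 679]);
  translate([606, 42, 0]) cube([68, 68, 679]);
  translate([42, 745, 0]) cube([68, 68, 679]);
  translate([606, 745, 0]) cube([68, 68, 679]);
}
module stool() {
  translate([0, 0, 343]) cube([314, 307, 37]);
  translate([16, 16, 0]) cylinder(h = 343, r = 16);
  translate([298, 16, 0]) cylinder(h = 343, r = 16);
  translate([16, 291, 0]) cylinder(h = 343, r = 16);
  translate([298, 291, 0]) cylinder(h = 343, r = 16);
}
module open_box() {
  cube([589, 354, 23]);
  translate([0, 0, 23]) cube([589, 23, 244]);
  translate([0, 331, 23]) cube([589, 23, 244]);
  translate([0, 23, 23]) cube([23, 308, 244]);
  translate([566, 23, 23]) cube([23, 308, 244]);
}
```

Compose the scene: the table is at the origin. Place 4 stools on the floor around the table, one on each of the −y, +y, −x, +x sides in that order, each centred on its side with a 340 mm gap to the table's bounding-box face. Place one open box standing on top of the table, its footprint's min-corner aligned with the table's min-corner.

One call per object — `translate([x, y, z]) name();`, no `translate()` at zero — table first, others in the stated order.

table();
translate([201, -647, 0]) stool();
translate([201, 1195, 0]) stool();
translate([-654, 274, 0]) stool();
translate([1056, 274, 0]) stool();
translate([0, 0, 722]) open_box();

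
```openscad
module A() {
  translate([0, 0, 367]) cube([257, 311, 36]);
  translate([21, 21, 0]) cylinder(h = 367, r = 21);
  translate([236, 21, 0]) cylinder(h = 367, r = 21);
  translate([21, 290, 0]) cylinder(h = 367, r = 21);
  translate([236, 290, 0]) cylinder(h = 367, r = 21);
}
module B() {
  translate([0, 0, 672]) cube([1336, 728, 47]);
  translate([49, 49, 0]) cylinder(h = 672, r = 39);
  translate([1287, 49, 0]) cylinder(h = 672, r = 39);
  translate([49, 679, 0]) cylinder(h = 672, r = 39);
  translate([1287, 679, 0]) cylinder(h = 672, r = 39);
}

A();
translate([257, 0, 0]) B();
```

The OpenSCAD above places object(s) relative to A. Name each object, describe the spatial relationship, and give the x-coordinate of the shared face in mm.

The stool's +x face and the table's −x face are both at x = 257 mm.

A is a stool. B is a table. The table is against the stool's +x side, with their −y faces flush. The x-coordinate of the shared face is 257 mm.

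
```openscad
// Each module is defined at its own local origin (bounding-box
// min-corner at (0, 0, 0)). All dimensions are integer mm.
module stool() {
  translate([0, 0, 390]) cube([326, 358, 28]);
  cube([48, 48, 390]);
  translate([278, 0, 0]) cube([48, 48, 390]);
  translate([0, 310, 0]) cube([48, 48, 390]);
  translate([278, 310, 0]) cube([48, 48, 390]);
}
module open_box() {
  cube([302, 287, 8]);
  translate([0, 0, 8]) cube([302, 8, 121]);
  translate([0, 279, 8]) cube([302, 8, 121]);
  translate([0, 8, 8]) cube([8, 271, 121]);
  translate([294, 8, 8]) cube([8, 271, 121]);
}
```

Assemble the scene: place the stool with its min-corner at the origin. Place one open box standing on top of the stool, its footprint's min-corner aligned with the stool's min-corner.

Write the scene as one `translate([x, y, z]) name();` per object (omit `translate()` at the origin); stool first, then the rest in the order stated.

stool();
translate([0, 0, 418]) open_box();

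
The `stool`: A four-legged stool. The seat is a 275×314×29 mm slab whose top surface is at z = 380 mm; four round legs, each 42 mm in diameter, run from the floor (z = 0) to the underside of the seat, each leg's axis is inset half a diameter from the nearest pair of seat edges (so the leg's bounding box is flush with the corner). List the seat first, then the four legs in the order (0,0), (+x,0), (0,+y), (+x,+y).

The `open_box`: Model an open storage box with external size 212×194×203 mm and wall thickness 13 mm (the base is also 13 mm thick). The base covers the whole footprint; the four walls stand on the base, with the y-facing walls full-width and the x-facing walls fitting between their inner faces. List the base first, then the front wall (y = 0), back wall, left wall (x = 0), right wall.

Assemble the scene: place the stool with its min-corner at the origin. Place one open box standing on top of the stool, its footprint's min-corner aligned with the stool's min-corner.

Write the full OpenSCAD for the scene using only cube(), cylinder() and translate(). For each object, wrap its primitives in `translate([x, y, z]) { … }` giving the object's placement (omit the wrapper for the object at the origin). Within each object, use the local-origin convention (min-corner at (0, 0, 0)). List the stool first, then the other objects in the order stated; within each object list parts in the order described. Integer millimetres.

translate([0, 0, 351]) cube([275, 314, 29]);
translate([21, 21, 0]) cylinder(h = 351, r = 21);
translate([254, 21, 0]) cylinder(h = 351, r = 21);
translate([21, 293, 0]) cylinder(h = 351, r = 21);
translate([254, 293, 0]) cylinder(h = 351, r = 21);
translate([0, 0, 380]) {
  cube([212, 194, 13]);
  translate([0, 0, 13]) cube([212, 13, 190]);
  translate([0, 181, 13]) cube([212, 13, 190]);
  translate([0, 13, 13]) cube([13, 168, 190]);
  translate([199, 13, 13]) cube([13, 168, 190]);
}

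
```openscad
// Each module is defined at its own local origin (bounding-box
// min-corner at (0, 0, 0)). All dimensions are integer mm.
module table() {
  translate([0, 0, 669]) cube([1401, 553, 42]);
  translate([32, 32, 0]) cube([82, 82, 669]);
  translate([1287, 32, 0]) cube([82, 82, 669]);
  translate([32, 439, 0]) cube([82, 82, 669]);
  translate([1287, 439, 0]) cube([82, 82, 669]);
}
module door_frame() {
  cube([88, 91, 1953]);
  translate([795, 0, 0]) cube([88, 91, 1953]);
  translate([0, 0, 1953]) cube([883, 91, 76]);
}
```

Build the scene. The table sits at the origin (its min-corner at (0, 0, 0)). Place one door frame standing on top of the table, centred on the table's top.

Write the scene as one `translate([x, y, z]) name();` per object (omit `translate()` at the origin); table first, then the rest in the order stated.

table();
translate([259, 231, 711]) door_frame();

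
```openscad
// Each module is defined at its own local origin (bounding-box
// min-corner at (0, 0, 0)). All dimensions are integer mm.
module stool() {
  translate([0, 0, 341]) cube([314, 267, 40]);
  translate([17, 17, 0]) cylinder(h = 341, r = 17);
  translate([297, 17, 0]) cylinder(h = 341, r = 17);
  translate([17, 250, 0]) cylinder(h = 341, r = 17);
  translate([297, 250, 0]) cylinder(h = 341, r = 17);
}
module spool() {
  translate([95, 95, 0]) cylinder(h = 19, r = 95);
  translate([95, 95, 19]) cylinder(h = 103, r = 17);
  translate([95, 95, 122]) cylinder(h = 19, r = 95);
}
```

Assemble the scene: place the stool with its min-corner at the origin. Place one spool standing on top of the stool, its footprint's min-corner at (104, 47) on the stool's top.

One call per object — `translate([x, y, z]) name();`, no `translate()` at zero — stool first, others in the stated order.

stool();
translate([104, 47, 381]) spool();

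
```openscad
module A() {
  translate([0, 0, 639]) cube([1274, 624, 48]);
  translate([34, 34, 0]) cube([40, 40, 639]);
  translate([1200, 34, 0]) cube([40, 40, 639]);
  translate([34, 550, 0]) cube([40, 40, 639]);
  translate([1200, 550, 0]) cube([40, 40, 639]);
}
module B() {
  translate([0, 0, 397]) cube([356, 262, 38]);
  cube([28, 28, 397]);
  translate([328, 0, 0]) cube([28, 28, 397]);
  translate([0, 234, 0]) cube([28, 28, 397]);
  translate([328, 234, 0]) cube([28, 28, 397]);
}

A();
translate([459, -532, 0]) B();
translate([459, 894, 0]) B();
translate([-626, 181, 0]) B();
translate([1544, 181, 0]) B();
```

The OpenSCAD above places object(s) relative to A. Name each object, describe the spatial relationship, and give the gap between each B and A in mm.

Each stool's nearest face is 270 mm from the table's bounding box.

A is a table. B is a stool. Four stools sit around the table at the −y, +y, −x, +x sides. The gap between each stool and the table is 270 mm.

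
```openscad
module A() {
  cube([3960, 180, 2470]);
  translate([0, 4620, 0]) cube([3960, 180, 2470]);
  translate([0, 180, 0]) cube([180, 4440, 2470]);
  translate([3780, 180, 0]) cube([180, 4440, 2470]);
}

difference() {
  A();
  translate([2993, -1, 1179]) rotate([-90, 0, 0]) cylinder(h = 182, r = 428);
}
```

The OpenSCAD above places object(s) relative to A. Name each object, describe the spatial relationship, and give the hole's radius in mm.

A is a house frame. The house frame has a circular hole through its front wall. The hole's radius is 428 mm.

The subtracted cylinder has r = 428 mm.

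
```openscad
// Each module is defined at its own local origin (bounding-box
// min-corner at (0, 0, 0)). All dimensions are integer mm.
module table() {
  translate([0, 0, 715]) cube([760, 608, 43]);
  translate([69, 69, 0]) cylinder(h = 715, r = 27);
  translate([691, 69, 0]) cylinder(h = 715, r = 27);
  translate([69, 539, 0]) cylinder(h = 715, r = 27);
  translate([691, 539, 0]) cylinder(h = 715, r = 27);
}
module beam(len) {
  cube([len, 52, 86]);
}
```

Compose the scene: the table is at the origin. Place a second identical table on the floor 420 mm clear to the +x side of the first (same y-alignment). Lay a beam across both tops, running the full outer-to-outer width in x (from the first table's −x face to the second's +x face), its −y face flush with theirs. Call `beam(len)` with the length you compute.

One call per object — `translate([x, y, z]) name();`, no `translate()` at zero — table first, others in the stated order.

table();
translate([1180, 0, 0]) table();
translate([0, 0, 758]) beam(1940);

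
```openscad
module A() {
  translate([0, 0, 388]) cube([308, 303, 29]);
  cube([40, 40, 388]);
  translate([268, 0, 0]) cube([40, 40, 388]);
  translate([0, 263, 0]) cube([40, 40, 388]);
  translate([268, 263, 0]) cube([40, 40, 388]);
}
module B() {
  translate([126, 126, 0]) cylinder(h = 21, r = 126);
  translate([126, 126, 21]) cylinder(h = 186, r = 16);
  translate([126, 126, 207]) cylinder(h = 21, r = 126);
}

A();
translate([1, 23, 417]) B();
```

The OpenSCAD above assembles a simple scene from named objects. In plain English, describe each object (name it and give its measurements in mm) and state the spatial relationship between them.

A is a simple wooden stool: a rectangular seat 308 mm (x) by 303 mm (y), 29 mm thick, top face at z = 417 mm, on four square legs, each 40×40 mm in cross-section. The legs rest on z = 0, each flush with a corner of the seat.

B is a spool: two coaxial disc flanges of radius 126 mm and thickness 21 mm, joined by a core cylinder of radius 16 mm and height 186 mm. The lower flange rests on z = 0 and the three cylinders share a vertical axis.

The spool is on top of the stool.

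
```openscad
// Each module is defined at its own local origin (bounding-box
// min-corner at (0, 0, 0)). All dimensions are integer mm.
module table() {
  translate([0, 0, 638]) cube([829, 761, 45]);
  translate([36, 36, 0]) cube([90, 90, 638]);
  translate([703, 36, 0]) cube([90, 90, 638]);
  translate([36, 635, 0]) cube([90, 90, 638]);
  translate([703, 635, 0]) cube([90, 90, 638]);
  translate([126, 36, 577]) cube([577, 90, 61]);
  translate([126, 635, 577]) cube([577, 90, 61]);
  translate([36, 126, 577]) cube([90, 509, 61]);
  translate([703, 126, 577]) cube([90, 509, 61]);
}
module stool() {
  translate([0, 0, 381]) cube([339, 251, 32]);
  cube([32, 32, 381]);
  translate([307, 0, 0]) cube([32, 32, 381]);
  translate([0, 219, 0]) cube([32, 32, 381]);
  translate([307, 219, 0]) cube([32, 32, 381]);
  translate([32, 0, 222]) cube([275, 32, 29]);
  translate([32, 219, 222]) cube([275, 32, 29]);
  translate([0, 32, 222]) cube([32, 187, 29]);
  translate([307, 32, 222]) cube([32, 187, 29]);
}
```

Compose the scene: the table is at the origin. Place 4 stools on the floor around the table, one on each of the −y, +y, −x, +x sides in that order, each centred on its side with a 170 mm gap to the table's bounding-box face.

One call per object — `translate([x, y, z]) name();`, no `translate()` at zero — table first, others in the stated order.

table();
translate([245, -421, 0]) stool();
translate([245, 931, 0]) stool();
translate([-509, 255, 0]) stool();
translate([999, 255, 0]) stool();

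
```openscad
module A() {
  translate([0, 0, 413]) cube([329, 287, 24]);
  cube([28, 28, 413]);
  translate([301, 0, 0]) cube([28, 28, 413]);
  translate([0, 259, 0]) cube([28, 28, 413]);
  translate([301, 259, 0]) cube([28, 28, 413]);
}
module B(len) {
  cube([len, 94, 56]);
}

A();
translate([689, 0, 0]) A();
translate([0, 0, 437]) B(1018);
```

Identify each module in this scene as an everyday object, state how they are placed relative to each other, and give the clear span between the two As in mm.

A is a stool. B is a beam. A beam spans the tops of two stools. The clear span between the two stools is 360 mm.

Second stool starts at x = 689; first ends at x = 329; clear span = 689 − 329 = 360 mm.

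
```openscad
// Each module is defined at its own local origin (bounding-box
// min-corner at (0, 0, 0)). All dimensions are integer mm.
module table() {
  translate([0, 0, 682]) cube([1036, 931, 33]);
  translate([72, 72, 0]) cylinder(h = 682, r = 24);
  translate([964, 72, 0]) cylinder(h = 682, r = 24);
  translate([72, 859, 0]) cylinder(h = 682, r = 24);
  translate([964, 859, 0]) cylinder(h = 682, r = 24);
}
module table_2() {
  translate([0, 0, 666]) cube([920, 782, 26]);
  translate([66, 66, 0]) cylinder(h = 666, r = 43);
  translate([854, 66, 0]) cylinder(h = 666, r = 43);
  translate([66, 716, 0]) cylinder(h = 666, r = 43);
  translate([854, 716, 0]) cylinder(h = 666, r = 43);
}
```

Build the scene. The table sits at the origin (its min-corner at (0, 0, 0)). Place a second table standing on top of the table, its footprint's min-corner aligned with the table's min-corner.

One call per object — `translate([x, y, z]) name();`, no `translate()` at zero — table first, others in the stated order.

table();
translate([0, 0, 715]) table_2();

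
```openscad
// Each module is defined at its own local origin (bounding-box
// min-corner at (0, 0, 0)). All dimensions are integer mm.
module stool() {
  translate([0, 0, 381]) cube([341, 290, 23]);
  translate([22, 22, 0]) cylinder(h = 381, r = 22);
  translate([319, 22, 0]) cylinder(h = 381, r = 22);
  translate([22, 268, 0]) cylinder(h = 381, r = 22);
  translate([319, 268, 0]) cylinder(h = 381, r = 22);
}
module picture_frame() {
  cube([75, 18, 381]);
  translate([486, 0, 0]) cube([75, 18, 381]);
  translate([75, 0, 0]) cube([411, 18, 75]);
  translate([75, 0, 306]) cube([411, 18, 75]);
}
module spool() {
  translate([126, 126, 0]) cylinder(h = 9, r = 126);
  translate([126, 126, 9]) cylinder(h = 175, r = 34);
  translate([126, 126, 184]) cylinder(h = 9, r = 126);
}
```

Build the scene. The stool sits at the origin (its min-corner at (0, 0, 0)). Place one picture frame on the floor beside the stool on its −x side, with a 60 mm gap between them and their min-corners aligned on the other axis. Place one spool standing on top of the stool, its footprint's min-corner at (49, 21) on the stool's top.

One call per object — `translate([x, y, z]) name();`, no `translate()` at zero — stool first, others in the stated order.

stool();
translate([-621, 0, 0]) picture_frame();
translate([49, 21, 404]) spool();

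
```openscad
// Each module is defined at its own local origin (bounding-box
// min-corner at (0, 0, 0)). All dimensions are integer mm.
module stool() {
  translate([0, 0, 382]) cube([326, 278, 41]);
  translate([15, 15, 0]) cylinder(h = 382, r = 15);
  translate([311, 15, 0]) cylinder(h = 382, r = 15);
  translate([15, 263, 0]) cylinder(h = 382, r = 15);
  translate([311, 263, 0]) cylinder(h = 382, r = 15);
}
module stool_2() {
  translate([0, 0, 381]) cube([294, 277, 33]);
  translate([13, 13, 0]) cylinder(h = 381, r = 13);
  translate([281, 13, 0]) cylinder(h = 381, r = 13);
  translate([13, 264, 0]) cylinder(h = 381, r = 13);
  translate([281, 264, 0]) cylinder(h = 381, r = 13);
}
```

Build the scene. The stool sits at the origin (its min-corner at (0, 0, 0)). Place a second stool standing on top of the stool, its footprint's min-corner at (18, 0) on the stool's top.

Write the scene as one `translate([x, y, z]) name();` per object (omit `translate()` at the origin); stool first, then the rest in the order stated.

stool();
translate([18, 0, 423]) stool_2();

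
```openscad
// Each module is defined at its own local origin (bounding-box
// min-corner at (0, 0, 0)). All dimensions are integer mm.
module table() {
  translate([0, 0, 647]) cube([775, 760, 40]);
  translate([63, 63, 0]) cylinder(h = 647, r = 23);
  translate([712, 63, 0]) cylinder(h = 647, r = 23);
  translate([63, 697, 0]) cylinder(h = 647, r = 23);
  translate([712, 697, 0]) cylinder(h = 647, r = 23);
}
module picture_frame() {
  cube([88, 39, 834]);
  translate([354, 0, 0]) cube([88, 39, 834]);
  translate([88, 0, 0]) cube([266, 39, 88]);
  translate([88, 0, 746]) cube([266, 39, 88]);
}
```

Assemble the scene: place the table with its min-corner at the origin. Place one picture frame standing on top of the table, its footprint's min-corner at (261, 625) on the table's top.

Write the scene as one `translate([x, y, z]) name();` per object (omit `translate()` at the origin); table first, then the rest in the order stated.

table();
translate([261, 625, 687]) picture_frame();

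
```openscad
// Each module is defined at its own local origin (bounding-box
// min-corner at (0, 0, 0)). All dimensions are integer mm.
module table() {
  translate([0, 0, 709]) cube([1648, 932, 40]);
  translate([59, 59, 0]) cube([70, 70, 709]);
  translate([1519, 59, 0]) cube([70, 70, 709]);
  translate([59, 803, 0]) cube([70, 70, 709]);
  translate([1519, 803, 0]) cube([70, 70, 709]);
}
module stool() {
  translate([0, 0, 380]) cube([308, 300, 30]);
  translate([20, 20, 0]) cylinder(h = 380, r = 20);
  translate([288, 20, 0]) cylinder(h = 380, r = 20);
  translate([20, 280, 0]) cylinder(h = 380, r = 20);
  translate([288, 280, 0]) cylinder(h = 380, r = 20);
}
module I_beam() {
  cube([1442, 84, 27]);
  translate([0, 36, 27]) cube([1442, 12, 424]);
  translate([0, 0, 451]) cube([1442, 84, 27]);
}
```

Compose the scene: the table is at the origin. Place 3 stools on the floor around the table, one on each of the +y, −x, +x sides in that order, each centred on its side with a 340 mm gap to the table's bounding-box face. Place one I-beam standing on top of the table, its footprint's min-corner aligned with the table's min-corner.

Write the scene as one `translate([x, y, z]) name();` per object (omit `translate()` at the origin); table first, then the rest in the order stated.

table();
translate([670, 1272, 0]) stool();
translate([-648, 316, 0]) stool();
translate([1988, 316, 0]) stool();
translate([0, 0, 749]) I_beam();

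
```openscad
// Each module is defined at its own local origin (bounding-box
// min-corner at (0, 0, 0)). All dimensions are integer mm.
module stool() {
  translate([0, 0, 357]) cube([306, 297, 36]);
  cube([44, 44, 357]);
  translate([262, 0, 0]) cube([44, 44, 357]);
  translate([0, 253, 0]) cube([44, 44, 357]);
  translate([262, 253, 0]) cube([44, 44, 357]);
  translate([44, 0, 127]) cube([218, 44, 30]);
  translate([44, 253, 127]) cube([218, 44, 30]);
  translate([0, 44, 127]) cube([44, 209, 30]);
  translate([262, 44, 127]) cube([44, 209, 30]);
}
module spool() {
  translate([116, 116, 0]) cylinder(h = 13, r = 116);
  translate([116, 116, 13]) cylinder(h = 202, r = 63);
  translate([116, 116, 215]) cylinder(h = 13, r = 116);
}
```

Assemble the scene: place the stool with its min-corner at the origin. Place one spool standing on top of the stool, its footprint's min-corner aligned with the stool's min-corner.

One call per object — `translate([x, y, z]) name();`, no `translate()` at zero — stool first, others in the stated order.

stool();
translate([0, 0, 393]) spool();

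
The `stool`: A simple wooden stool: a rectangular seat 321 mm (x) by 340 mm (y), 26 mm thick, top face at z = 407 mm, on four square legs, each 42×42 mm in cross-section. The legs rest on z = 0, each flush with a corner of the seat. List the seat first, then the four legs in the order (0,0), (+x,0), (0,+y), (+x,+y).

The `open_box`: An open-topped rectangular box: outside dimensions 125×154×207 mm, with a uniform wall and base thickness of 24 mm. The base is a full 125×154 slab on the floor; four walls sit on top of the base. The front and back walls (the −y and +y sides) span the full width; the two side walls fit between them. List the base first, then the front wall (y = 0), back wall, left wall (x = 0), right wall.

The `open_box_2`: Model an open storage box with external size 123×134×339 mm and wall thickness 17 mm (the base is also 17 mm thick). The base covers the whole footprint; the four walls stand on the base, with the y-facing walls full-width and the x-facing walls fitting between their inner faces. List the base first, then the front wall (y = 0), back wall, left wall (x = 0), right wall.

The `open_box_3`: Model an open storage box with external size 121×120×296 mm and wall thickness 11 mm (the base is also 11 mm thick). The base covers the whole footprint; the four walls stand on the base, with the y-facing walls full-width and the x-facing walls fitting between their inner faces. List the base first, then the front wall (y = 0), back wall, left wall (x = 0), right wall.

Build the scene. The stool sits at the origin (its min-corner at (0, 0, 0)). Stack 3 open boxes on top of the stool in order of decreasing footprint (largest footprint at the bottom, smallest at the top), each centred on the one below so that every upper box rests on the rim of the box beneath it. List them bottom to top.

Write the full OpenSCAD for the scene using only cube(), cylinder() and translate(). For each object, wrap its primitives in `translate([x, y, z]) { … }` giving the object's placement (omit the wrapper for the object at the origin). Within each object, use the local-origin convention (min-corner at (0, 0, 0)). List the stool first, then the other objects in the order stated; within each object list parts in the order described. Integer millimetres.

translate([0, 0, 381]) cube([321, 340, 26]);
cube([42, 42, 381]);
translate([279, 0, 0]) cube([42, 42, 381]);
translate([0, 298, 0]) cube([42, 42, 381]);
translate([279, 298, 0]) cube([42, 42, 381]);
translate([98, 93, 407]) {
  cube([125, 154, 24]);
  translate([0, 0, 24]) cube([125, 24, 183]);
  translate([0, 130, 24]) cube([125, 24, 183]);
  translate([0, 24, 24]) cube([24, 106, 183]);
  translate([101, 24, 24]) cube([24, 106, 183]);
}
translate([99, 103, 614]) {
  cube([123, 134, 17]);
  translate([0, 0, 17]) cube([123, 17, 322]);
  translate([0, 117, 17]) cube([123, 17, 322]);
  translate([0, 17, 17]) cube([17, 100, 322]);
  translate([106, 17, 17]) cube([17, 100, 322]);
}
translate([100, 110, 953]) {
  cube([121, 120, 11]);
  translate([0, 0, 11]) cube([121, 11, 285]);
  translate([0, 109, 11]) cube([121, 11, 285]);
  translate([0, 11, 11]) cube([11, 98, 285]);
  translate([110, 11, 11]) cube([11, 98, 285]);
}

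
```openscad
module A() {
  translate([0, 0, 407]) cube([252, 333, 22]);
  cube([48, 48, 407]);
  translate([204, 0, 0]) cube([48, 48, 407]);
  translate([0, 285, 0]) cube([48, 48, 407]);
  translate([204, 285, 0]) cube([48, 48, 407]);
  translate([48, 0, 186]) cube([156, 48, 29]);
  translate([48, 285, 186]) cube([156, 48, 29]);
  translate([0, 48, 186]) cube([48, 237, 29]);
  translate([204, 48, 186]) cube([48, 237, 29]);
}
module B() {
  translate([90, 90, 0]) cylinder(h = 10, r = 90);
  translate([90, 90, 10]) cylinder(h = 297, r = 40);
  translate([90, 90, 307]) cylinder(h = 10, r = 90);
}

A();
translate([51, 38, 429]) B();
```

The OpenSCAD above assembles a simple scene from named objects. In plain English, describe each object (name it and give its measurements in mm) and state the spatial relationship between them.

A is a four-legged stool. The seat is 252×333 mm, 22 mm thick, top at z = 429 mm. It stands on four square legs, each 48×48 mm in cross-section, from z = 0 to the seat underside, each flush with a corner of the seat. Four stretchers, 48 mm wide and 29 mm tall, connect adjacent legs with their undersides at z = 186 mm, each running between the inner faces of the legs it joins and aligned with the legs' outer faces on the other axis.

B is a spool: two coaxial disc flanges of radius 90 mm and thickness 10 mm, joined by a core cylinder of radius 40 mm and height 297 mm. The lower flange rests on z = 0 and the three cylinders share a vertical axis.

The spool is on top of the stool.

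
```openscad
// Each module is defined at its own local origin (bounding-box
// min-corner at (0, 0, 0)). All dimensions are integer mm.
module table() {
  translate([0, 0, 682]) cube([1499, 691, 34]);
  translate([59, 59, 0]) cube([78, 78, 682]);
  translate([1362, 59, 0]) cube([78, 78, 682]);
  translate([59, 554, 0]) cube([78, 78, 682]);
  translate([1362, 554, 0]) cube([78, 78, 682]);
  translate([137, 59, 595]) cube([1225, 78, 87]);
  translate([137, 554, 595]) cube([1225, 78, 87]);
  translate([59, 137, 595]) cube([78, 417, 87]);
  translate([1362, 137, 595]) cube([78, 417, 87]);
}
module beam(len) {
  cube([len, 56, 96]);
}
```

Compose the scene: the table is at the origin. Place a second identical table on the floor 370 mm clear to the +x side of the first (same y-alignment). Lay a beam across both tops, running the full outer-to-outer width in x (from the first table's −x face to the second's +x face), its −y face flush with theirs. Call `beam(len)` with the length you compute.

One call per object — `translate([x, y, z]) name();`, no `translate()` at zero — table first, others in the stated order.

table();
translate([1869, 0, 0]) table();
translate([0, 0, 716]) beam(3368);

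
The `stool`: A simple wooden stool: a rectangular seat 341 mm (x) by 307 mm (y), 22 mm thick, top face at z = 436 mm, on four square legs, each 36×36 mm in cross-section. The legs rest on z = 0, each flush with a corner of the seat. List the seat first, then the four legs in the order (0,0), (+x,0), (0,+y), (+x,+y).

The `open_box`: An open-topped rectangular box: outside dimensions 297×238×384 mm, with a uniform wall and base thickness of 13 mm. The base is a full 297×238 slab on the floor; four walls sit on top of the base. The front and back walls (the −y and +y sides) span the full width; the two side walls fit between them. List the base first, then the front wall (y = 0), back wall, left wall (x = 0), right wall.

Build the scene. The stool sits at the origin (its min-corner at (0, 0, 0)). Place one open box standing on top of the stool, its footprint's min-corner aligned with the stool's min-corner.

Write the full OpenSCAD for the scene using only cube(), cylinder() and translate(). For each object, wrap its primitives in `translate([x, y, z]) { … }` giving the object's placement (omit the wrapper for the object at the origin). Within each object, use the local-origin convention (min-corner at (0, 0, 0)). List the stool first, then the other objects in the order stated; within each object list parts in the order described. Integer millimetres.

translate([0, 0, 414]) cube([341, 307, 22]);
cube([36, 36, 414]);
translate([305, 0, 0]) cube([36, 36, 414]);
translate([0, 271, 0]) cube([36, 36, 414]);
translate([305, 271, 0]) cube([36, 36, 414]);
translate([0, 0, 436]) {
  cube([297, 238, 13]);
  translate([0, 0, 13]) cube([297, 13, 371]);
  translate([0, 225, 13]) cube([297, 13, 371]);
  translate([0, 13, 13]) cube([13, 212, 371]);
  translate([284, 13, 13]) cube([13, 212, 371]);
}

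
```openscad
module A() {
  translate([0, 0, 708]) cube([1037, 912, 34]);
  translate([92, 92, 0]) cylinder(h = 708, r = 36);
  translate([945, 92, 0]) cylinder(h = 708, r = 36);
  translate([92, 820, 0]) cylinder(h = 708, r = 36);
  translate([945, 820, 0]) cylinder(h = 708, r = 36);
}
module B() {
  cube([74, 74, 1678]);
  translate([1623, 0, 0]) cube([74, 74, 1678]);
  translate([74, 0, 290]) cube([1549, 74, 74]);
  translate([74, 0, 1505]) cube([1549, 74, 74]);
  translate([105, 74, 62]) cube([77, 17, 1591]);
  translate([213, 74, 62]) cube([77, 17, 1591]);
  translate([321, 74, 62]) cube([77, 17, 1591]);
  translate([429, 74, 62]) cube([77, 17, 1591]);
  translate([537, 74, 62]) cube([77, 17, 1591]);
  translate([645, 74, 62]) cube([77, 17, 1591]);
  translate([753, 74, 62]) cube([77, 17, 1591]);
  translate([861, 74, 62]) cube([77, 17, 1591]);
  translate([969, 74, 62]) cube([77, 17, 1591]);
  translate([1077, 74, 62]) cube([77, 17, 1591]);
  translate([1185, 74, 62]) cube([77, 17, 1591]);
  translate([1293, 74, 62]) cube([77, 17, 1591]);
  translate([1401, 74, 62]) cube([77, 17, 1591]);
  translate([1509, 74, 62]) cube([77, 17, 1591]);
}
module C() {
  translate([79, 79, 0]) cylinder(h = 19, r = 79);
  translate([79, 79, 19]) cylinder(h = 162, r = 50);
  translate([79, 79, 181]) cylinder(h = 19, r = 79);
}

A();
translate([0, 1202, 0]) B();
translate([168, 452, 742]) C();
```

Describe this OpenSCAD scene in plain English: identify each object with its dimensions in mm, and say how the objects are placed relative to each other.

A is a table: top 1037 mm (x) × 912 mm (y), 34 mm thick, upper face at z = 742 mm, on four round legs of 72 mm diameter, each leg's bounding box inset 56 mm from the nearest pair of top edges, running from z = 0 to the bottom of the top.

B is a fence section. Two 74×74 mm posts, 1678 mm tall, stand on the floor with a clear span of 1549 mm between their inner faces. Two horizontal rails of 74×74 mm section span the gap between the posts with their undersides at z = 290 mm and z = 1505 mm, flush with the posts' −y face. 14 pickets, each 77 mm wide, 17 mm thick and 1591 mm tall, are fixed to the +y face of the rails with their bottoms at z = 62 mm, evenly spaced across the span with equal gaps (rounded down to the nearest mm) at the −x end and between each pair — any rounding remainder accumulates at the +x end.

C is a spool: two coaxial disc flanges of radius 79 mm and thickness 19 mm, joined by a core cylinder of radius 50 mm and height 162 mm. The lower flange rests on z = 0 and the three cylinders share a vertical axis.

The fence section is on the floor beside the table on its +y side. The spool is on top of the table.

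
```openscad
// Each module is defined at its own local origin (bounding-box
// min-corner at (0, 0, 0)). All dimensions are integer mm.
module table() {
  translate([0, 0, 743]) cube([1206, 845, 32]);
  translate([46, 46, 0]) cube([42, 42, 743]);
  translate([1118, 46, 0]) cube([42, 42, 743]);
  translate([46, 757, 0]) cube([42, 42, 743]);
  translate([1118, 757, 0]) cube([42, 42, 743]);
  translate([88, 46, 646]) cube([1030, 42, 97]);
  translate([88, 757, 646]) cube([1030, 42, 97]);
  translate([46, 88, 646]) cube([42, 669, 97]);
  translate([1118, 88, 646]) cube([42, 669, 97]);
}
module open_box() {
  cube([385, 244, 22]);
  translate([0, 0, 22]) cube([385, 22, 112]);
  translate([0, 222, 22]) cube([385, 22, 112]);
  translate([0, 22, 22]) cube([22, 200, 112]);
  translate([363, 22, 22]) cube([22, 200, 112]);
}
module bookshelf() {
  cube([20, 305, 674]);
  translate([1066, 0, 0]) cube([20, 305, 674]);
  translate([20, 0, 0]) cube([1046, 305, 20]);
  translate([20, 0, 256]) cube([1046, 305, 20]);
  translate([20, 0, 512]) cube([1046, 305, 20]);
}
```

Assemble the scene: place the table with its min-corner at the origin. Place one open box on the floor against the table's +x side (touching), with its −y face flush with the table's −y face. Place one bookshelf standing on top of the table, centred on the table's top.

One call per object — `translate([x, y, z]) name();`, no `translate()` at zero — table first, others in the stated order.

table();
translate([1206, 0, 0]) open_box();
translate([60, 270, 775]) bookshelf();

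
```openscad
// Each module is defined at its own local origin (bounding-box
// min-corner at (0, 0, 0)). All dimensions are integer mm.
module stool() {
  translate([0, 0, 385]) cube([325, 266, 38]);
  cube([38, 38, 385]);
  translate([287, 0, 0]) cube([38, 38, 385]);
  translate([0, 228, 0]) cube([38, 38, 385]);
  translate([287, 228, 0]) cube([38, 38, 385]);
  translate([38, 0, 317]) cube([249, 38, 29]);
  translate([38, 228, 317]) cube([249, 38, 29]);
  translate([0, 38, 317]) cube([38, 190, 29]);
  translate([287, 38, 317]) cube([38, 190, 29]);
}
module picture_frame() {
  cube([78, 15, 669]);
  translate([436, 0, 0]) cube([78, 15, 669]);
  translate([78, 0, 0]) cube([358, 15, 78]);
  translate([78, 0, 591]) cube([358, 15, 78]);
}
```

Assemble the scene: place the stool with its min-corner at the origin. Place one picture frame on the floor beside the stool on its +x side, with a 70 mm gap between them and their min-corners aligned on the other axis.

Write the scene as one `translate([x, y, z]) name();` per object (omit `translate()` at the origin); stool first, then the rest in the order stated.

stool();
translate([395, 0, 0]) picture_frame();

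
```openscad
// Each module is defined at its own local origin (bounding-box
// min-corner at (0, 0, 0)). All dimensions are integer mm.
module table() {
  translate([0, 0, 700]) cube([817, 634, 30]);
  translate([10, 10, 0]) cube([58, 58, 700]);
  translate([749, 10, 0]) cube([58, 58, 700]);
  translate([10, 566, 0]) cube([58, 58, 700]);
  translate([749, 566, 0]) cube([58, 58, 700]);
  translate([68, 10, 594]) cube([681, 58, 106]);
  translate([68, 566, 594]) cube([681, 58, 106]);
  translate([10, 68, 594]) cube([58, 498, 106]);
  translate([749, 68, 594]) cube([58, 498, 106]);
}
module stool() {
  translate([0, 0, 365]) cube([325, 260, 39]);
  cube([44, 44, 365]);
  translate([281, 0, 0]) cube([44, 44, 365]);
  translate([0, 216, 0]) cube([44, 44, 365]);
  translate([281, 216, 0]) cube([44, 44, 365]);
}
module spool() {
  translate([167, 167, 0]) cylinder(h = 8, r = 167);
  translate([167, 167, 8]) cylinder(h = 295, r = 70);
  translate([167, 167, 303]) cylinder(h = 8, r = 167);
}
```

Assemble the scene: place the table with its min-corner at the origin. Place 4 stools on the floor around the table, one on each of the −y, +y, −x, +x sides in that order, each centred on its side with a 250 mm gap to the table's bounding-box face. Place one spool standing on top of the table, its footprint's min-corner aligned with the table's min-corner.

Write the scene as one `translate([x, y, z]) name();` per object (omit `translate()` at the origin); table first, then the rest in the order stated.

table();
translate([246, -510, 0]) stool();
translate([246, 884, 0]) stool();
translate([-575, 187, 0]) stool();
translate([1067, 187, 0]) stool();
translate([0, 0, 730]) spool();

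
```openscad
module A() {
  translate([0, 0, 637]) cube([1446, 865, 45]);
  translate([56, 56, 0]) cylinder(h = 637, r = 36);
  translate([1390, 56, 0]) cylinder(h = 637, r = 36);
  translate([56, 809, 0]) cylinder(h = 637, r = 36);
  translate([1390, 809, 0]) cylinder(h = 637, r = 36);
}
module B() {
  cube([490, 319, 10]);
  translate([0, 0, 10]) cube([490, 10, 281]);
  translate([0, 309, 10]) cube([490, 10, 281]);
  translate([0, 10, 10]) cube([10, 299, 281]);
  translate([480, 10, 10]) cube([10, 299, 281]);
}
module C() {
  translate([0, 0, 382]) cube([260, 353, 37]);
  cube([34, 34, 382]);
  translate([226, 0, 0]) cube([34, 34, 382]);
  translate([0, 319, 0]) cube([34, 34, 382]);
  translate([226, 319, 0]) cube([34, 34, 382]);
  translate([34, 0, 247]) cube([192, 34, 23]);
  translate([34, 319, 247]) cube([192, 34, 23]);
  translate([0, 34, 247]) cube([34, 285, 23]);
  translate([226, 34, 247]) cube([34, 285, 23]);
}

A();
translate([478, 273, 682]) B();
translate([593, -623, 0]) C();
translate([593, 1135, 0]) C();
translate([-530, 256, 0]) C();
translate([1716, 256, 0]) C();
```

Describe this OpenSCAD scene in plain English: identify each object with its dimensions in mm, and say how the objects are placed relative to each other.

A is a rectangular dining table. The top is 1446×865×45 mm with its upper surface at z = 682 mm. It stands on four round legs of 72 mm diameter, each leg's bounding box inset 20 mm from the nearest pair of top edges, running from the floor to the underside of the top.

B is an open-topped rectangular box: outside dimensions 490×319×291 mm, with a uniform wall and base thickness of 10 mm. The base is a full 490×319 slab on the floor; four walls sit on top of the base. The front and back walls (the −y and +y sides) span the full width; the two side walls fit between them.

C is a simple wooden stool: a rectangular seat 260 mm (x) by 353 mm (y), 37 mm thick, top face at z = 419 mm, on four square legs, each 34×34 mm in cross-section. The legs rest on z = 0, each flush with a corner of the seat. Four stretchers, 34 mm wide and 23 mm tall, connect adjacent legs with their undersides at z = 247 mm, each running between the inner faces of the legs it joins and aligned with the legs' outer faces on the other axis.

The open box is on top of the table, centred. Four stools sit around the table at the −y, +y, −x, +x sides.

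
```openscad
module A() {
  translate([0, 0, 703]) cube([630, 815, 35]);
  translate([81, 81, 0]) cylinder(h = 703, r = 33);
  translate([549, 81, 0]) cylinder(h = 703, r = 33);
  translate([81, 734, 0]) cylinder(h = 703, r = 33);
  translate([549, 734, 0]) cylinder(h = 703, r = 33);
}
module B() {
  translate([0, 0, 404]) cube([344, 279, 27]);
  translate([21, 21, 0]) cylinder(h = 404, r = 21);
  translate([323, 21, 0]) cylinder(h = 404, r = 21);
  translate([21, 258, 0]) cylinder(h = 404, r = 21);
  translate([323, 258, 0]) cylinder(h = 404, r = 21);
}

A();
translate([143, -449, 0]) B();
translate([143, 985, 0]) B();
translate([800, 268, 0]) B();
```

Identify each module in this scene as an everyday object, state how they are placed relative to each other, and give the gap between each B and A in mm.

Each stool's nearest face is 170 mm from the table's bounding box.

A is a table. B is a stool. Three stools sit around the table at the −y, +y, +x sides. The gap between each stool and the table is 170 mm.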